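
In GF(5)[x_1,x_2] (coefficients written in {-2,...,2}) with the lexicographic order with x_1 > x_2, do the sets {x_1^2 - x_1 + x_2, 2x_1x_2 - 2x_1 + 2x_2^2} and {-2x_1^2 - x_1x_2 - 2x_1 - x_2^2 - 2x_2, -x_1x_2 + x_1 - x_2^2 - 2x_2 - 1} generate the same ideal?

No, the ideals differ.

Equality of ideals is decidable: compute both reduced Gröbner bases (unique for the ordering) and check whether they agree.
Buchberger on the first generating set:
f_1 = x_1^2 - x_1 + x_2, LT = x_1^2.
f_2 = 2x_1x_2 - 2x_1 + 2x_2^2, LT = x_1x_2.

S(f_1,f_2): lcm = x_1^2x_2. S = x_1^2 - x_1x_2^2 - x_1x_2 + x_2^2.
  reduce S modulo (f_1, f_2):
  remainder -x_1 + x_2^3 - 2x_2^2 - x_2 ≠ 0; add g_3 = -x_1 + x_2^3 - 2x_2^2 - x_2 to the basis.

S(f_1,g_3): lcm = x_1^2. S = x_1x_2^3 - 2x_1x_2^2 - x_1x_2 - x_1 + x_2.
  reduce S modulo (f_1, f_2, g_3):
  remainder -x_2^4 - 2x_2^3 - 2x_2^2 - x_2 ≠ 0; add g_4 = -x_2^4 - 2x_2^3 - 2x_2^2 - x_2 to the basis.

The other S-polynomials (S(f_2,g_3), S(f_1,g_4), S(f_2,g_4), S(g_3,g_4)) all reduce to 0 modulo the current basis, so we have a Gröbner basis.
Inter-reduce: drop elements whose leading term is divisible by another's, tail-reduce, and make monic.
Reduced Gröbner basis: {x_1 - x_2^3 + 2x_2^2 + x_2, x_2^4 + 2x_2^3 + 2x_2^2 + x_2}.

Buchberger on the second generating set:
h_1 = -2x_1^2 - x_1x_2 - 2x_1 - x_2^2 - 2x_2, LT = x_1^2.
h_2 = -x_1x_2 + x_1 - x_2^2 - 2x_2 - 1, LT = x_1x_2.

S(h_1,h_2): lcm = x_1^2x_2. S = x_1^2 + 2x_1x_2^2 - x_1x_2 - x_1 - 2x_2^3 + x_2^2.
  reduce S modulo (h_1, h_2):
  remainder x_1 + x_2^3 + x_2^2 + x_2 + 2 ≠ 0; add k_3 = x_1 + x_2^3 + x_2^2 + x_2 + 2 to the basis.

S(h_1,k_3): lcm = x_1^2. S = -x_1x_2^3 - x_1x_2^2 + 2x_1x_2 - x_1 - 2x_2^2 + x_2.
  reduce S modulo (h_1, h_2, k_3):
  remainder x_2^4 - x_2^2 - x_2 + 2 ≠ 0; add k_4 = x_2^4 - x_2^2 - x_2 + 2 to the basis.

The other S-polynomials (S(h_2,k_3), S(h_1,k_4), S(h_2,k_4), S(k_3,k_4)) all reduce to 0 modulo the current basis, so we have a Gröbner basis.
Inter-reduce: drop elements whose leading term is divisible by another's, tail-reduce, and make monic.
Reduced Gröbner basis: {x_1 + x_2^3 + x_2^2 + x_2 + 2, x_2^4 - x_2^2 - x_2 + 2}.

Since the reduced bases disagree, the two ideals are not the same.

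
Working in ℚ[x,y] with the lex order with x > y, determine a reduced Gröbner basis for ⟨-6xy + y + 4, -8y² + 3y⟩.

f_1 = -6xy + y + 4, LT = xy.
f_2 = -8y² + 3y, LT = y².

S(f_1,f_2): lcm = xy². S = ⅜xy - ⅙y² - ⅔y.
  reduce S modulo (f_1, f_2):
  remainder -⅔y + ¼ ≠ 0; add g_3 = -⅔y + ¼ to the basis.

S(f_1,g_3): lcm = xy. S = ⅜x - ⅙y - ⅔.
  reduce S modulo (f_1, f_2, g_3):
  remainder ⅜x - 35/48 ≠ 0; add g_4 = ⅜x - 35/48 to the basis.

The other S-polynomials (S(f_2,g_3), S(f_1,g_4), S(f_2,g_4), S(g_3,g_4)) all reduce to 0 modulo the current basis, so we have a Gröbner basis.
Inter-reduce: drop elements whose leading term is divisible by another's, tail-reduce, and make monic.

G = {x - 35/18, y - ⅜}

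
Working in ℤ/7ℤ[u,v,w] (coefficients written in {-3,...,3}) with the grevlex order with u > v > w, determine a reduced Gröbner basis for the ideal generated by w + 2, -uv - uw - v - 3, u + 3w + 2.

G = {u + 3, v - 1, w + 2}

f_1 = w + 2, LT = w.
f_2 = -uv - uw - v - 3, LT = uv.
f_3 = u + 3w + 2, LT = u.

S(f_2,f_3): lcm = uv. S = uw - 3vw - v + 3.
  leading term uw: subtract (u)·f_1 from uw - 3vw - v + 3 → -3vw - 2u - v + 3
  leading term vw: subtract (-3v)·f_1 from -3vw - 2u - v + 3 → -2u - 2v + 3
  leading term u: subtract (-2)·f_3 from -2u - 2v + 3 → -2v - w
  leading term v: no divisor's leading term divides it; move -2v to the remainder.
  leading term w: subtract (-1)·f_1 from -w → 2
  leading term 1: no divisor's leading term divides it; move 2 to the remainder.
  remainder -2v + 2 ≠ 0; add g_4 = -2v + 2 to the basis.

The other S-polynomials (S(f_1,f_2), S(f_1,f_3), S(f_1,g_4), S(f_2,g_4), S(f_3,g_4)) all reduce to 0 modulo the current basis, so we have a Gröbner basis.
Inter-reduce: drop elements whose leading term is divisible by another's, tail-reduce, and make monic.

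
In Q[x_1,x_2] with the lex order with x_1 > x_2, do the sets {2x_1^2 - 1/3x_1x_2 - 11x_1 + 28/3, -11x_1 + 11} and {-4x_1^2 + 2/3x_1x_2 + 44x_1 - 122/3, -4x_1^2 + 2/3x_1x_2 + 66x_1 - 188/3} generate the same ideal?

Since reduced Gröbner bases are canonical representatives of ideals under a given ordering, it suffices to compute and compare them.
Buchberger on the first generating set:
f_1 = 2x_1^2 - 1/3x_1x_2 - 11x_1 + 28/3, LT = x_1^2.
f_2 = -11x_1 + 11, LT = x_1.

S(f_1,f_2): lcm = x_1^2. S = -1/6x_1x_2 - 9/2x_1 + 14/3.
  leading term x_1x_2: subtract (1/66x_2)·f_2 from -1/6x_1x_2 - 9/2x_1 + 14/3 → -9/2x_1 - 1/6x_2 + 14/3
  leading term x_1: subtract (9/22)·f_2 from -9/2x_1 - 1/6x_2 + 14/3 → -1/6x_2 + 1/6
  leading term x_2: no divisor's leading term divides it; move -1/6x_2 to the remainder.
  leading term 1: no divisor's leading term divides it; move 1/6 to the remainder.
  remainder -1/6x_2 + 1/6 ≠ 0; add g_3 = -1/6x_2 + 1/6 to the basis.

The other S-polynomials (S(f_1,g_3), S(f_2,g_3)) all reduce to 0 modulo the current basis, so we have a Gröbner basis.
Inter-reduce: drop elements whose leading term is divisible by another's, tail-reduce, and make monic.
Reduced Gröbner basis: {x_1 - 1, x_2 - 1}.

Buchberger on the second generating set:
h_1 = -4x_1^2 + 2/3x_1x_2 + 44x_1 - 122/3, LT = x_1^2.
h_2 = -4x_1^2 + 2/3x_1x_2 + 66x_1 - 188/3, LT = x_1^2.

S(h_1,h_2): lcm = x_1^2. S = 11/2x_1 - 11/2.
  leading term x_1: no divisor's leading term divides it; move 11/2x_1 to the remainder.
  leading term 1: no divisor's leading term divides it; move -11/2 to the remainder.
  remainder 11/2x_1 - 11/2 ≠ 0; add k_3 = 11/2x_1 - 11/2 to the basis.

S(h_1,k_3): lcm = x_1^2. S = -1/6x_1x_2 - 10x_1 + 61/6.
  leading term x_1x_2: subtract (-1/33x_2)·k_3 from -1/6x_1x_2 - 10x_1 + 61/6 → -10x_1 - 1/6x_2 + 61/6
  leading term x_1: subtract (-20/11)·k_3 from -10x_1 - 1/6x_2 + 61/6 → -1/6x_2 + 1/6
  leading term x_2: no divisor's leading term divides it; move -1/6x_2 to the remainder.
  leading term 1: no divisor's leading term divides it; move 1/6 to the remainder.
  remainder -1/6x_2 + 1/6 ≠ 0; add k_4 = -1/6x_2 + 1/6 to the basis.

The other S-polynomials (S(h_2,k_3), S(h_1,k_4), S(h_2,k_4), S(k_3,k_4)) all reduce to 0 modulo the current basis, so we have a Gröbner basis.
Inter-reduce: drop elements whose leading term is divisible by another's, tail-reduce, and make monic.
Reduced Gröbner basis: {x_1 - 1, x_2 - 1}.

Same reduced basis, so the two generating sets span the same ideal.
The choice of monomial ordering does not affect the verdict — as long as both bases are computed under the same ordering, their equality decides ideal equality.

Yes, the ideals are equal.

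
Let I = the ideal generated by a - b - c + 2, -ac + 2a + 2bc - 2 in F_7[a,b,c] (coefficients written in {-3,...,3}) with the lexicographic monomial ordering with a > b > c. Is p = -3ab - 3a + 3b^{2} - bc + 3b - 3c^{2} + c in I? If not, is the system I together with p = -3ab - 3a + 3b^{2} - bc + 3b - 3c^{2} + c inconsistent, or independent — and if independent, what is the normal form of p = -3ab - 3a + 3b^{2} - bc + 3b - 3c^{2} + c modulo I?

Adjoining -3ab - 3a + 3b^{2} - bc + 3b - 3c^{2} + c makes the ideal the whole ring: the system is inconsistent.

First compute the reduced Gröbner basis of I by Buchberger's algorithm.
f_1 = a - b - c + 2, LT = a.
f_2 = -ac + 2a + 2bc - 2, LT = ac.

S(f_1,f_2): lcm = ac. S = 2a + bc - c^{2} + 2c - 2.
  leading term a: subtract (2)·f_1 from 2a + bc - c^{2} + 2c - 2 → bc + 2b - c^{2} - 3c + 1
  leading term bc: no divisor's leading term divides it; move bc to the remainder.
  leading term b: no divisor's leading term divides it; move 2b to the remainder.
  leading term c^{2}: no divisor's leading term divides it; move -c^{2} to the remainder.
  leading term c: no divisor's leading term divides it; move -3c to the remainder.
  leading term 1: no divisor's leading term divides it; move 1 to the remainder.
  remainder bc + 2b - c^{2} - 3c + 1 ≠ 0; add h_3 = bc + 2b - c^{2} - 3c + 1 to the basis.

The other S-polynomials (S(f_1,h_3), S(f_2,h_3)) all reduce to 0 modulo the current basis, so we have a Gröbner basis.
Inter-reduce: drop elements whose leading term is divisible by another's, tail-reduce, and make monic.
Reduced Gröbner basis: {a - b - c + 2, bc + 2b - c^{2} - 3c + 1}.
Label its elements g_1 = a - b - c + 2, g_2 = bc + 2b - c^{2} - 3c + 1.

Reduce p = -3ab - 3a + 3b^{2} - bc + 3b - 3c^{2} + c modulo G:
  leading term ab: subtract (-3b)·g_1 from -3ab - 3a + 3b^{2} - bc + 3b - 3c^{2} + c → -3a + 3bc + 2b - 3c^{2} + c
  leading term a: subtract (-3)·g_1 from -3a + 3bc + 2b - 3c^{2} + c → 3bc - b - 3c^{2} - 2c - 1
  leading term bc: subtract (3)·g_2 from 3bc - b - 3c^{2} - 2c - 1 → 3
  leading term 1: no divisor's leading term divides it; move 3 to the remainder.
  normal form = 3.
The normal form is nonzero, so p ∉ I. Since p minus its normal form lies in I, I + (p) = I + (r) where r = 3; decide whether this ideal is the whole ring.
Here r = 3 is a nonzero constant, hence a unit: 1 ∈ I + (p), the Gröbner basis of I + (p) is {1}, and the enlarged system has no common solution — adjoining p is inconsistent.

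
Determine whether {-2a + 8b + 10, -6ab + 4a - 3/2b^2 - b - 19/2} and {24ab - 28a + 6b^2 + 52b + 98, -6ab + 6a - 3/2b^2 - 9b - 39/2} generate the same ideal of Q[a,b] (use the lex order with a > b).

Yes, the ideals are equal.

Two ideals are equal iff their reduced Gröbner bases coincide (the reduced basis is unique for a fixed ordering).
Buchberger on the first generating set:
f_1 = -2a + 8b + 10, LT = a.
f_2 = -6ab + 4a - 3/2b^2 - b - 19/2, LT = ab.

S(f_1,f_2): lcm = ab. S = 2/3a - 17/4b^2 - 31/6b - 19/12.
  leading term a: subtract (-1/3)·f_1 from 2/3a - 17/4b^2 - 31/6b - 19/12 → -17/4b^2 - 5/2b + 7/4
  leading term b^2: no divisor's leading term divides it; move -17/4b^2 to the remainder.
  leading term b: no divisor's leading term divides it; move -5/2b to the remainder.
  leading term 1: no divisor's leading term divides it; move 7/4 to the remainder.
  remainder -17/4b^2 - 5/2b + 7/4 ≠ 0; add g_3 = -17/4b^2 - 5/2b + 7/4 to the basis.

S(f_1,g_3): leading monomials are coprime, so the S-polynomial reduces to 0 (Buchberger's first criterion).
S(f_2,g_3): lcm = ab^2. S = -64/51ab + 7/17a + 1/4b^3 + 1/6b^2 + 19/12b.
  leading term ab: subtract (32/51b)·f_1 from -64/51ab + 7/17a + 1/4b^3 + 1/6b^2 + 19/12b → 7/17a + 1/4b^3 - 165/34b^2 - 319/68b
  leading term a: subtract (-7/34)·f_1 from 7/17a + 1/4b^3 - 165/34b^2 - 319/68b → 1/4b^3 - 165/34b^2 - 207/68b + 35/17
  leading term b^3: subtract (-1/17b)·g_3 from 1/4b^3 - 165/34b^2 - 207/68b + 35/17 → -5b^2 - 50/17b + 35/17
  leading term b^2: subtract (20/17)·g_3 from -5b^2 - 50/17b + 35/17 → 0
  remainder 0.

Every S-polynomial of the final basis reduces to 0, so we have a Gröbner basis.
Inter-reduce: drop elements whose leading term is divisible by another's, tail-reduce, and make monic.
Reduced Gröbner basis: {a - 4b - 5, b^2 + 10/17b - 7/17}.

Buchberger on the second generating set:
h_1 = 24ab - 28a + 6b^2 + 52b + 98, LT = ab.
h_2 = -6ab + 6a - 3/2b^2 - 9b - 39/2, LT = ab.

S(h_1,h_2): lcm = ab. S = -1/6a + 2/3b + 5/6.
  leading term a: no divisor's leading term divides it; move -1/6a to the remainder.
  leading term b: no divisor's leading term divides it; move 2/3b to the remainder.
  leading term 1: no divisor's leading term divides it; move 5/6 to the remainder.
  remainder -1/6a + 2/3b + 5/6 ≠ 0; add k_3 = -1/6a + 2/3b + 5/6 to the basis.

S(h_1,k_3): lcm = ab. S = -7/6a + 17/4b^2 + 43/6b + 49/12.
  leading term a: subtract (7)·k_3 from -7/6a + 17/4b^2 + 43/6b + 49/12 → 17/4b^2 + 5/2b - 7/4
  leading term b^2: no divisor's leading term divides it; move 17/4b^2 to the remainder.
  leading term b: no divisor's leading term divides it; move 5/2b to the remainder.
  leading term 1: no divisor's leading term divides it; move -7/4 to the remainder.
  remainder 17/4b^2 + 5/2b - 7/4 ≠ 0; add k_4 = 17/4b^2 + 5/2b - 7/4 to the basis.

S(h_2,k_3): lcm = ab. S = -a + 17/4b^2 + 13/2b + 13/4.
  leading term a: subtract (6)·k_3 from -a + 17/4b^2 + 13/2b + 13/4 → 17/4b^2 + 5/2b - 7/4
  leading term b^2: subtract (1)·k_4 from 17/4b^2 + 5/2b - 7/4 → 0
  remainder 0.

S(h_1,k_4): lcm = ab^2. S = -179/102ab + 7/17a + 1/4b^3 + 13/6b^2 + 49/12b.
  leading term ab: subtract (-179/2448)·h_1 from -179/102ab + 7/17a + 1/4b^3 + 13/6b^2 + 49/12b → -1001/612a + 1/4b^3 + 1063/408b^2 + 2413/306b + 8771/1224
  leading term a: subtract (1001/102)·k_3 from -1001/612a + 1/4b^3 + 1063/408b^2 + 2413/306b + 8771/1224 → 1/4b^3 + 1063/408b^2 + 137/102b - 413/408
  leading term b^3: subtract (1/17b)·k_4 from 1/4b^3 + 1063/408b^2 + 137/102b - 413/408 → 59/24b^2 + 295/204b - 413/408
  leading term b^2: subtract (59/102)·k_4 from 59/24b^2 + 295/204b - 413/408 → 0
  remainder 0.

S(h_2,k_4): lcm = ab^2. S = -27/17ab + 7/17a + 1/4b^3 + 3/2b^2 + 13/4b.
  leading term ab: subtract (-9/136)·h_1 from -27/17ab + 7/17a + 1/4b^3 + 3/2b^2 + 13/4b → -49/34a + 1/4b^3 + 129/68b^2 + 455/68b + 441/68
  leading term a: subtract (147/17)·k_3 from -49/34a + 1/4b^3 + 129/68b^2 + 455/68b + 441/68 → 1/4b^3 + 129/68b^2 + 63/68b - 49/68
  leading term b^3: subtract (1/17b)·k_4 from 1/4b^3 + 129/68b^2 + 63/68b - 49/68 → 7/4b^2 + 35/34b - 49/68
  leading term b^2: subtract (7/17)·k_4 from 7/4b^2 + 35/34b - 49/68 → 0
  remainder 0.

S(k_3,k_4): leading monomials are coprime, so the S-polynomial reduces to 0 (Buchberger's first criterion).
Every S-polynomial of the final basis reduces to 0, so we have a Gröbner basis.
Inter-reduce: drop elements whose leading term is divisible by another's, tail-reduce, and make monic.
Reduced Gröbner basis: {a - 4b - 5, b^2 + 10/17b - 7/17}.

These coincide, so the ideals are equal.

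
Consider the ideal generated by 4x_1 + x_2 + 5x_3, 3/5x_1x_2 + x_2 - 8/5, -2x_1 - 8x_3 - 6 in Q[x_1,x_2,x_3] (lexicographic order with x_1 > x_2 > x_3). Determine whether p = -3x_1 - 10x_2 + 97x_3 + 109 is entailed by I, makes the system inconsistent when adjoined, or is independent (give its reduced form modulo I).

Adjoining -3x_1 - 10x_2 + 97x_3 + 109 makes the ideal the whole ring: the system is inconsistent.

First compute the reduced Gröbner basis of I by Buchberger's algorithm.
f_1 = 4x_1 + x_2 + 5x_3, LT = x_1.
f_2 = 3/5x_1x_2 + x_2 - 8/5, LT = x_1x_2.
f_3 = -2x_1 - 8x_3 - 6, LT = x_1.

S(f_1,f_2): lcm = x_1x_2. S = 1/4x_2^2 + 5/4x_2x_3 - 5/3x_2 + 8/3.
  leading term x_2^2: no divisor's leading term divides it; move 1/4x_2^2 to the remainder.
  leading term x_2x_3: no divisor's leading term divides it; move 5/4x_2x_3 to the remainder.
  leading term x_2: no divisor's leading term divides it; move -5/3x_2 to the remainder.
  leading term 1: no divisor's leading term divides it; move 8/3 to the remainder.
  remainder 1/4x_2^2 + 5/4x_2x_3 - 5/3x_2 + 8/3 ≠ 0; add h_4 = 1/4x_2^2 + 5/4x_2x_3 - 5/3x_2 + 8/3 to the basis.

S(f_1,f_3): lcm = x_1. S = 1/4x_2 - 11/4x_3 - 3.
  leading term x_2: no divisor's leading term divides it; move 1/4x_2 to the remainder.
  leading term x_3: no divisor's leading term divides it; move -11/4x_3 to the remainder.
  leading term 1: no divisor's leading term divides it; move -3 to the remainder.
  remainder 1/4x_2 - 11/4x_3 - 3 ≠ 0; add h_5 = 1/4x_2 - 11/4x_3 - 3 to the basis.

S(f_2,f_3): lcm = x_1x_2. S = -4x_2x_3 - 4/3x_2 - 8/3.
  leading term x_2x_3: subtract (-16x_3)·h_5 from -4x_2x_3 - 4/3x_2 - 8/3 → -4/3x_2 - 44x_3^2 - 48x_3 - 8/3
  leading term x_2: subtract (-16/3)·h_5 from -4/3x_2 - 44x_3^2 - 48x_3 - 8/3 → -44x_3^2 - 188/3x_3 - 56/3
  leading term x_3^2: no divisor's leading term divides it; move -44x_3^2 to the remainder.
  leading term x_3: no divisor's leading term divides it; move -188/3x_3 to the remainder.
  leading term 1: no divisor's leading term divides it; move -56/3 to the remainder.
  remainder -44x_3^2 - 188/3x_3 - 56/3 ≠ 0; add h_6 = -44x_3^2 - 188/3x_3 - 56/3 to the basis.

S(f_1,h_4): leading monomials are coprime, so the S-polynomial reduces to 0 (Buchberger's first criterion).
S(f_2,h_4): lcm = x_1x_2^2. S = -5x_1x_2x_3 + 20/3x_1x_2 - 32/3x_1 + 5/3x_2^2 - 8/3x_2.
  leading term x_1x_2x_3: subtract (-5/4x_2x_3)·f_1 from -5x_1x_2x_3 + 20/3x_1x_2 - 32/3x_1 + 5/3x_2^2 - 8/3x_2 → 20/3x_1x_2 - 32/3x_1 + 5/4x_2^2x_3 + 5/3x_2^2 + 25/4x_2x_3^2 - 8/3x_2
  leading term x_1x_2: subtract (5/3x_2)·f_1 from 20/3x_1x_2 - 32/3x_1 + 5/4x_2^2x_3 + 5/3x_2^2 + 25/4x_2x_3^2 - 8/3x_2 → -32/3x_1 + 5/4x_2^2x_3 + 25/4x_2x_3^2 - 25/3x_2x_3 - 8/3x_2
  leading term x_1: subtract (-8/3)·f_1 from -32/3x_1 + 5/4x_2^2x_3 + 25/4x_2x_3^2 - 25/3x_2x_3 - 8/3x_2 → 5/4x_2^2x_3 + 25/4x_2x_3^2 - 25/3x_2x_3 + 40/3x_3
  leading term x_2^2x_3: subtract (5x_3)·h_4 from 5/4x_2^2x_3 + 25/4x_2x_3^2 - 25/3x_2x_3 + 40/3x_3 → 0
  remainder 0.

S(f_3,h_4): leading monomials are coprime, so the S-polynomial reduces to 0 (Buchberger's first criterion).
S(f_1,h_5): leading monomials are coprime, so the S-polynomial reduces to 0 (Buchberger's first criterion).
S(f_2,h_5): lcm = x_1x_2. S = 11x_1x_3 + 12x_1 + 5/3x_2 - 8/3.
  leading term x_1x_3: subtract (11/4x_3)·f_1 from 11x_1x_3 + 12x_1 + 5/3x_2 - 8/3 → 12x_1 - 11/4x_2x_3 + 5/3x_2 - 55/4x_3^2 - 8/3
  leading term x_1: subtract (3)·f_1 from 12x_1 - 11/4x_2x_3 + 5/3x_2 - 55/4x_3^2 - 8/3 → -11/4x_2x_3 - 4/3x_2 - 55/4x_3^2 - 15x_3 - 8/3
  leading term x_2x_3: subtract (-11x_3)·h_5 from -11/4x_2x_3 - 4/3x_2 - 55/4x_3^2 - 15x_3 - 8/3 → -4/3x_2 - 44x_3^2 - 48x_3 - 8/3
  leading term x_2: subtract (-16/3)·h_5 from -4/3x_2 - 44x_3^2 - 48x_3 - 8/3 → -44x_3^2 - 188/3x_3 - 56/3
  leading term x_3^2: subtract (1)·h_6 from -44x_3^2 - 188/3x_3 - 56/3 → 0
  remainder 0.

S(f_3,h_5): leading monomials are coprime, so the S-polynomial reduces to 0 (Buchberger's first criterion).
S(h_4,h_5): lcm = x_2^2. S = 16x_2x_3 + 16/3x_2 + 32/3.
  leading term x_2x_3: subtract (64x_3)·h_5 from 16x_2x_3 + 16/3x_2 + 32/3 → 16/3x_2 + 176x_3^2 + 192x_3 + 32/3
  leading term x_2: subtract (64/3)·h_5 from 16/3x_2 + 176x_3^2 + 192x_3 + 32/3 → 176x_3^2 + 752/3x_3 + 224/3
  leading term x_3^2: subtract (-4)·h_6 from 176x_3^2 + 752/3x_3 + 224/3 → 0
  remainder 0.

S(f_1,h_6): leading monomials are coprime, so the S-polynomial reduces to 0 (Buchberger's first criterion).
S(f_2,h_6): leading monomials are coprime, so the S-polynomial reduces to 0 (Buchberger's first criterion).
S(f_3,h_6): leading monomials are coprime, so the S-polynomial reduces to 0 (Buchberger's first criterion).
S(h_4,h_6): leading monomials are coprime, so the S-polynomial reduces to 0 (Buchberger's first criterion).
S(h_5,h_6): leading monomials are coprime, so the S-polynomial reduces to 0 (Buchberger's first criterion).
Every S-polynomial of the final basis reduces to 0, so we have a Gröbner basis.
Inter-reduce: drop elements whose leading term is divisible by another's, tail-reduce, and make monic.
Reduced Gröbner basis: {x_1 + 4x_3 + 3, x_2 - 11x_3 - 12, x_3^2 + 47/33x_3 + 14/33}.
Label its elements g_1 = x_1 + 4x_3 + 3, g_2 = x_2 - 11x_3 - 12, g_3 = x_3^2 + 47/33x_3 + 14/33.

Reduce p = -3x_1 - 10x_2 + 97x_3 + 109 modulo G:
  leading term x_1: subtract (-3)·g_1 from -3x_1 - 10x_2 + 97x_3 + 109 → -10x_2 + 109x_3 + 118
  leading term x_2: subtract (-10)·g_2 from -10x_2 + 109x_3 + 118 → -x_3 - 2
  leading term x_3: no divisor's leading term divides it; move -x_3 to the remainder.
  leading term 1: no divisor's leading term divides it; move -2 to the remainder.
  normal form = -x_3 - 2.
The normal form is nonzero, so p ∉ I. Since p minus its normal form lies in I, I + (p) = I + (r) where r = -x_3 - 2; decide whether this ideal is the whole ring.
Run Buchberger on G together with r (pairs among the g_i already reduce to 0 since G is a Gröbner basis):
g_1 = x_1 + 4x_3 + 3, LT = x_1.
g_2 = x_2 - 11x_3 - 12, LT = x_2.
g_3 = x_3^2 + 47/33x_3 + 14/33, LT = x_3^2.
r = -x_3 - 2, LT = x_3.

S(g_1,g_2): leading monomials are coprime, so the S-polynomial reduces to 0 (Buchberger's first criterion).
S(g_1,g_3): leading monomials are coprime, so the S-polynomial reduces to 0 (Buchberger's first criterion).
S(g_1,r): leading monomials are coprime, so the S-polynomial reduces to 0 (Buchberger's first criterion).
S(g_2,g_3): leading monomials are coprime, so the S-polynomial reduces to 0 (Buchberger's first criterion).
S(g_2,r): leading monomials are coprime, so the S-polynomial reduces to 0 (Buchberger's first criterion).
S(g_3,r): lcm = x_3^2. S = -19/33x_3 + 14/33.
  leading term x_3: subtract (19/33)·r from -19/33x_3 + 14/33 → 52/33
  leading term 1: no divisor's leading term divides it; move 52/33 to the remainder.
  remainder 52/33 ≠ 0; add m_5 = 52/33 to the basis.

S(g_1,m_5): leading monomials are coprime, so the S-polynomial reduces to 0 (Buchberger's first criterion).
S(g_2,m_5): leading monomials are coprime, so the S-polynomial reduces to 0 (Buchberger's first criterion).
S(g_3,m_5): leading monomials are coprime, so the S-polynomial reduces to 0 (Buchberger's first criterion).
S(r,m_5): leading monomials are coprime, so the S-polynomial reduces to 0 (Buchberger's first criterion).
Every S-polynomial of the final basis reduces to 0, so we have a Gröbner basis.
Inter-reduce: drop elements whose leading term is divisible by another's, tail-reduce, and make monic.
Reduced Gröbner basis: {1}.
The reduced Gröbner basis of I + (p) is {1}: the ideal is the whole ring, so the enlarged system has no common solution — adjoining p is inconsistent.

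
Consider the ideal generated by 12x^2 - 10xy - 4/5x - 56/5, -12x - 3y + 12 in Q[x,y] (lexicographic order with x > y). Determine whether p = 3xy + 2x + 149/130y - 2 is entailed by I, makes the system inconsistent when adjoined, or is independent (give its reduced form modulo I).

3xy + 2x + 149/130y - 2 lies in I (it reduces to 0).

First compute the reduced Gröbner basis of I by Buchberger's algorithm.
f_1 = 12x^2 - 10xy - 4/5x - 56/5, LT = x^2.
f_2 = -12x - 3y + 12, LT = x.

S(f_1,f_2): lcm = x^2. S = -13/12xy + 14/15x - 14/15.
  leading term xy: subtract (13/144y)·f_2 from -13/12xy + 14/15x - 14/15 → 14/15x + 13/48y^2 - 13/12y - 14/15
  leading term x: subtract (-7/90)·f_2 from 14/15x + 13/48y^2 - 13/12y - 14/15 → 13/48y^2 - 79/60y
  leading term y^2: no divisor's leading term divides it; move 13/48y^2 to the remainder.
  leading term y: no divisor's leading term divides it; move -79/60y to the remainder.
  remainder 13/48y^2 - 79/60y ≠ 0; add h_3 = 13/48y^2 - 79/60y to the basis.

The other S-polynomials (S(f_1,h_3), S(f_2,h_3)) all reduce to 0 modulo the current basis, so we have a Gröbner basis.
Inter-reduce: drop elements whose leading term is divisible by another's, tail-reduce, and make monic.
Reduced Gröbner basis: {x + 1/4y - 1, y^2 - 316/65y}.
Label its elements g_1 = x + 1/4y - 1, g_2 = y^2 - 316/65y.

Reduce p = 3xy + 2x + 149/130y - 2 modulo G:
  leading term xy: subtract (3y)·g_1 from 3xy + 2x + 149/130y - 2 → 2x - 3/4y^2 + 539/130y - 2
  leading term x: subtract (2)·g_1 from 2x - 3/4y^2 + 539/130y - 2 → -3/4y^2 + 237/65y
  leading term y^2: subtract (-3/4)·g_2 from -3/4y^2 + 237/65y → 0
  normal form = 0.
Since the normal form is 0, p ∈ I.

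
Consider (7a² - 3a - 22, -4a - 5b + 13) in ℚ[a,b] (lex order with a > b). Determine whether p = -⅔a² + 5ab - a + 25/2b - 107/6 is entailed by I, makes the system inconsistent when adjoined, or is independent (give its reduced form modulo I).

First compute the reduced Gröbner basis of I by Buchberger's algorithm.
f_1 = 7a² - 3a - 22, LT = a².
f_2 = -4a - 5b + 13, LT = a.

S(f_1,f_2): lcm = a². S = -5/4ab + 79/28a - 22/7.
  reduce S modulo (f_1, f_2):
  remainder 25/16b² - 425/56b + 675/112 ≠ 0; add h_3 = 25/16b² - 425/56b + 675/112 to the basis.

The other S-polynomials (S(f_1,h_3), S(f_2,h_3)) all reduce to 0 modulo the current basis, so we have a Gröbner basis.
Inter-reduce: drop elements whose leading term is divisible by another's, tail-reduce, and make monic.
Reduced Gröbner basis: {a + 5/4b - 13/4, b² - 34/7b + 27/7}.
Label its elements g_1 = a + 5/4b - 13/4, g_2 = b² - 34/7b + 27/7.

Reduce p = -⅔a² + 5ab - a + 25/2b - 107/6 modulo G:
  leading term a²: subtract (-⅔a)·g_1 from -⅔a² + 5ab - a + 25/2b - 107/6 → 35/6ab - 19/6a + 25/2b - 107/6
  leading term ab: subtract (35/6b)·g_1 from 35/6ab - 19/6a + 25/2b - 107/6 → -19/6a - 175/24b² + 755/24b - 107/6
  leading term a: subtract (-19/6)·g_1 from -19/6a - 175/24b² + 755/24b - 107/6 → -175/24b² + 425/12b - 225/8
  leading term b²: subtract (-175/24)·g_2 from -175/24b² + 425/12b - 225/8 → 0
  normal form = 0.
Since the normal form is 0, p ∈ I.

-⅔a² + 5ab - a + 25/2b - 107/6 lies in I (it reduces to 0).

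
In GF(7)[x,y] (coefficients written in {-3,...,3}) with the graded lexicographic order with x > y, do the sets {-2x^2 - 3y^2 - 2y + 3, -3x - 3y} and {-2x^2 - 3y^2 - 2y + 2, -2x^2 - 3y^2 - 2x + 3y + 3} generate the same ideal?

No, the ideals differ.

For a fixed monomial order, each ideal has a unique reduced Gröbner basis; comparing bases decides equality.
Buchberger on the first generating set:
f_1 = -2x^2 - 3y^2 - 2y + 3, LT = x^2.
f_2 = -3x - 3y, LT = x.

S(f_1,f_2): lcm = x^2. S = -xy - 2y^2 + y + 2.
  reduce S modulo (f_1, f_2):
  remainder -y^2 + y + 2 ≠ 0; add g_3 = -y^2 + y + 2 to the basis.

The other S-polynomials (S(f_1,g_3), S(f_2,g_3)) all reduce to 0 modulo the current basis, so we have a Gröbner basis.
Inter-reduce: drop elements whose leading term is divisible by another's, tail-reduce, and make monic.
Reduced Gröbner basis: {y^2 - y - 2, x + y}.

Buchberger on the second generating set:
h_1 = -2x^2 - 3y^2 - 2y + 2, LT = x^2.
h_2 = -2x^2 - 3y^2 - 2x + 3y + 3, LT = x^2.

S(h_1,h_2): lcm = x^2. S = -x - y - 3.
  reduce S modulo (h_1, h_2):
  remainder -x - y - 3 ≠ 0; add k_3 = -x - y - 3 to the basis.

S(h_1,k_3): lcm = x^2. S = -xy - 2y^2 - 3x + y - 1.
  reduce S modulo (h_1, h_2, k_3):
  remainder -y^2 + 1 ≠ 0; add k_4 = -y^2 + 1 to the basis.

The other S-polynomials (S(h_2,k_3), S(h_1,k_4), S(h_2,k_4), S(k_3,k_4)) all reduce to 0 modulo the current basis, so we have a Gröbner basis.
Inter-reduce: drop elements whose leading term is divisible by another's, tail-reduce, and make monic.
Reduced Gröbner basis: {y^2 - 1, x + y + 3}.

These differ, so the ideals are not equal.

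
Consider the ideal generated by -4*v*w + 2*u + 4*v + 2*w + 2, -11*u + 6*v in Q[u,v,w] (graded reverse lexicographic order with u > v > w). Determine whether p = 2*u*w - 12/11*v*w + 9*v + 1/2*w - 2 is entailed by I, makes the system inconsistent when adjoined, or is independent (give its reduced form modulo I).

2*u*w - 12/11*v*w + 9*v + 1/2*w - 2 is independent of I; its normal form modulo I is 9*v + 1/2*w - 2.

First compute the reduced Gröbner basis of I by Buchberger's algorithm.
f_1 = -4*v*w + 2*u + 4*v + 2*w + 2, LT = v*w.
f_2 = -11*u + 6*v, LT = u.

The S-polynomials (S(f_1,f_2)) all reduce to 0 modulo the current basis, so we have a Gröbner basis.
Inter-reduce: drop elements whose leading term is divisible by another's, tail-reduce, and make monic.
Reduced Gröbner basis: {v*w - 14/11*v - 1/2*w - 1/2, u - 6/11*v}.
Label its elements g_1 = v*w - 14/11*v - 1/2*w - 1/2, g_2 = u - 6/11*v.

Reduce p = 2*u*w - 12/11*v*w + 9*v + 1/2*w - 2 modulo G:
  leading term u*w: subtract (2*w)·g_2 from 2*u*w - 12/11*v*w + 9*v + 1/2*w - 2 → 9*v + 1/2*w - 2
  leading term v: no divisor's leading term divides it; move 9*v to the remainder.
  leading term w: no divisor's leading term divides it; move 1/2*w to the remainder.
  leading term 1: no divisor's leading term divides it; move -2 to the remainder.
  normal form = 9*v + 1/2*w - 2.
The normal form is nonzero, so p ∉ I. Since p minus its normal form lies in I, I + (p) = I + (r) where r = 9*v + 1/2*w - 2; decide whether this ideal is the whole ring.
Run Buchberger on G together with r (pairs among the g_i already reduce to 0 since G is a Gröbner basis):
g_1 = v*w - 14/11*v - 1/2*w - 1/2, LT = v*w.
g_2 = u - 6/11*v, LT = u.
r = 9*v + 1/2*w - 2, LT = v.

S(g_1,r): lcm = v*w. S = -1/18*w**2 - 14/11*v - 5/18*w - 1/2.
  reduce S modulo (g_1, g_2, r):
  remainder -1/18*w**2 - 41/198*w - 155/198 ≠ 0; add m_4 = -1/18*w**2 - 41/198*w - 155/198 to the basis.

The other S-polynomials (S(g_1,g_2), S(g_2,r), S(g_1,m_4), S(g_2,m_4), S(r,m_4)) all reduce to 0 modulo the current basis, so we have a Gröbner basis.
Inter-reduce: drop elements whose leading term is divisible by another's, tail-reduce, and make monic.
Reduced Gröbner basis: {w**2 + 41/11*w + 155/11, u + 1/33*w - 4/33, v + 1/18*w - 2/9}.
The reduced Gröbner basis of I + (p) is {w**2 + 41/11*w + 155/11, u + 1/33*w - 4/33, v + 1/18*w - 2/9} ≠ {1}, a proper ideal, so the enlarged system stays consistent: p is independent of I, with normal form 9*v + 1/2*w - 2.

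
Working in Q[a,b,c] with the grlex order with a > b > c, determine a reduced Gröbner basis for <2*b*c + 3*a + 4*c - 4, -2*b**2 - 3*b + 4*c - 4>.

G = {c**3 - 9/8*a**2 - 15/8*a*c - 3/2*c**2 + 3*a + 5/2*c - 2, a*b + 4/3*c**2 - 1/2*a - 4/3*b - 2*c + 2/3, b**2 + 3/2*b - 2*c + 2, b*c + 3/2*a + 2*c - 2}

f_1 = 2*b*c + 3*a + 4*c - 4, LT = b*c.
f_2 = -2*b**2 - 3*b + 4*c - 4, LT = b**2.

S(f_1,f_2): lcm = b**2*c. S = 3/2*a*b + 1/2*b*c + 2*c**2 - 2*b - 2*c.
  leading term a*b: no divisor's leading term divides it; move 3/2*a*b to the remainder.
  leading term b*c: subtract (1/4)·f_1 from 1/2*b*c + 2*c**2 - 2*b - 2*c → 2*c**2 - 3/4*a - 2*b - 3*c + 1
  leading term c**2: no divisor's leading term divides it; move 2*c**2 to the remainder.
  leading term a: no divisor's leading term divides it; move -3/4*a to the remainder.
  leading term b: no divisor's leading term divides it; move -2*b to the remainder.
  leading term c: no divisor's leading term divides it; move -3*c to the remainder.
  leading term 1: no divisor's leading term divides it; move 1 to the remainder.
  remainder 3/2*a*b + 2*c**2 - 3/4*a - 2*b - 3*c + 1 ≠ 0; add g_3 = 3/2*a*b + 2*c**2 - 3/4*a - 2*b - 3*c + 1 to the basis.

S(f_1,g_3): lcm = a*b*c. S = -4/3*c**3 + 3/2*a**2 + 5/2*a*c + 4/3*b*c + 2*c**2 - 2*a - 2/3*c.
  leading term c**3: no divisor's leading term divides it; move -4/3*c**3 to the remainder.
  leading term a**2: no divisor's leading term divides it; move 3/2*a**2 to the remainder.
  leading term a*c: no divisor's leading term divides it; move 5/2*a*c to the remainder.
  leading term b*c: subtract (2/3)·f_1 from 4/3*b*c + 2*c**2 - 2*a - 2/3*c → 2*c**2 - 4*a - 10/3*c + 8/3
  leading term c**2: no divisor's leading term divides it; move 2*c**2 to the remainder.
  leading term a: no divisor's leading term divides it; move -4*a to the remainder.
  leading term c: no divisor's leading term divides it; move -10/3*c to the remainder.
  leading term 1: no divisor's leading term divides it; move 8/3 to the remainder.
  remainder -4/3*c**3 + 3/2*a**2 + 5/2*a*c + 2*c**2 - 4*a - 10/3*c + 8/3 ≠ 0; add g_4 = -4/3*c**3 + 3/2*a**2 + 5/2*a*c + 2*c**2 - 4*a - 10/3*c + 8/3 to the basis.

The other S-polynomials (S(f_2,g_3), S(f_1,g_4), S(f_2,g_4), S(g_3,g_4)) all reduce to 0 modulo the current basis, so we have a Gröbner basis.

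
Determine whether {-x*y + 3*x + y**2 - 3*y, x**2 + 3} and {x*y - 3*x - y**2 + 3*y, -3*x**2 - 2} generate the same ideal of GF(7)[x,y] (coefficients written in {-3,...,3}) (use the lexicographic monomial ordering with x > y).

Two ideals are equal iff their reduced Gröbner bases coincide (the reduced basis is unique for a fixed ordering).
Buchberger on the first generating set:
f_1 = -x*y + 3*x + y**2 - 3*y, LT = x*y.
f_2 = x**2 + 3, LT = x**2.

S(f_1,f_2): lcm = x**2*y. S = -3*x**2 - x*y**2 + 3*x*y - 3*y.
  leading term x**2: subtract (-3)·f_2 from -3*x**2 - x*y**2 + 3*x*y - 3*y → -x*y**2 + 3*x*y - 3*y + 2
  leading term x*y**2: subtract (y)·f_1 from -x*y**2 + 3*x*y - 3*y + 2 → -y**3 + 3*y**2 - 3*y + 2
  leading term y**3: no divisor's leading term divides it; move -y**3 to the remainder.
  leading term y**2: no divisor's leading term divides it; move 3*y**2 to the remainder.
  leading term y: no divisor's leading term divides it; move -3*y to the remainder.
  leading term 1: no divisor's leading term divides it; move 2 to the remainder.
  remainder -y**3 + 3*y**2 - 3*y + 2 ≠ 0; add g_3 = -y**3 + 3*y**2 - 3*y + 2 to the basis.

The other S-polynomials (S(f_1,g_3), S(f_2,g_3)) all reduce to 0 modulo the current basis, so we have a Gröbner basis.
Inter-reduce: drop elements whose leading term is divisible by another's, tail-reduce, and make monic.
Reduced Gröbner basis: {x**2 + 3, x*y - 3*x - y**2 + 3*y, y**3 - 3*y**2 + 3*y - 2}.

Buchberger on the second generating set:
h_1 = x*y - 3*x - y**2 + 3*y, LT = x*y.
h_2 = -3*x**2 - 2, LT = x**2.

S(h_1,h_2): lcm = x**2*y. S = -3*x**2 - x*y**2 + 3*x*y - 3*y.
  leading term x**2: subtract (1)·h_2 from -3*x**2 - x*y**2 + 3*x*y - 3*y → -x*y**2 + 3*x*y - 3*y + 2
  leading term x*y**2: subtract (-y)·h_1 from -x*y**2 + 3*x*y - 3*y + 2 → -y**3 + 3*y**2 - 3*y + 2
  leading term y**3: no divisor's leading term divides it; move -y**3 to the remainder.
  leading term y**2: no divisor's leading term divides it; move 3*y**2 to the remainder.
  leading term y: no divisor's leading term divides it; move -3*y to the remainder.
  leading term 1: no divisor's leading term divides it; move 2 to the remainder.
  remainder -y**3 + 3*y**2 - 3*y + 2 ≠ 0; add k_3 = -y**3 + 3*y**2 - 3*y + 2 to the basis.

The other S-polynomials (S(h_1,k_3), S(h_2,k_3)) all reduce to 0 modulo the current basis, so we have a Gröbner basis.
Inter-reduce: drop elements whose leading term is divisible by another's, tail-reduce, and make monic.
Reduced Gröbner basis: {x**2 + 3, x*y - 3*x - y**2 + 3*y, y**3 - 3*y**2 + 3*y - 2}.

Same reduced basis, so the two generating sets span the same ideal.

Yes, the ideals are equal.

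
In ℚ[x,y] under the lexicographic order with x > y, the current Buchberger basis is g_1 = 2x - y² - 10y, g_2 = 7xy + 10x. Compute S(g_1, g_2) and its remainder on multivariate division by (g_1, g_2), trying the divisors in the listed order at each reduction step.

S(g_1, g_2) = -10/7x - ½y³ - 5y²; remainder on division = -½y³ - 40/7y² - 50/7y.

lcm(LM(g_1), LM(g_2)) = xy.
S = (lcm/LT(g_1))·g_1 − (lcm/LT(g_2))·g_2 = -10/7x - ½y³ - 5y².
Reduce S modulo (g_1, g_2) in that order:
  leading term x: subtract (-5/7)·g_1 from -10/7x - ½y³ - 5y² → -½y³ - 40/7y² - 50/7y
  leading term y³: no divisor's leading term divides it; move -½y³ to the remainder.
  leading term y²: no divisor's leading term divides it; move -40/7y² to the remainder.
  leading term y: no divisor's leading term divides it; move -50/7y to the remainder.
The remainder -½y³ - 40/7y² - 50/7y is nonzero, so it would be added as the next basis element.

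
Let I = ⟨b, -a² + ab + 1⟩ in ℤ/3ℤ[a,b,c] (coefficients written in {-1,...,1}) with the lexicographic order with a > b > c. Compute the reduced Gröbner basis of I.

f_1 = b, LT = b.
f_2 = -a² + ab + 1, LT = a².

The S-polynomials (S(f_1,f_2)) all reduce to 0 modulo the current basis, so we have a Gröbner basis.

G = {a² - 1, b}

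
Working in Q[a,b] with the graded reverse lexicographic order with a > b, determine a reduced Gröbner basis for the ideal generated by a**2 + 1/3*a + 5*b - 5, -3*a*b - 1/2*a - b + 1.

f_1 = a**2 + 1/3*a + 5*b - 5, LT = a**2.
f_2 = -3*a*b - 1/2*a - b + 1, LT = a*b.

S(f_1,f_2): lcm = a**2*b. S = -1/6*a**2 + 5*b**2 + 1/3*a - 5*b.
  reduce S modulo (f_1, f_2):
  remainder 5*b**2 + 7/18*a - 25/6*b - 5/6 ≠ 0; add g_3 = 5*b**2 + 7/18*a - 25/6*b - 5/6 to the basis.

The other S-polynomials (S(f_1,g_3), S(f_2,g_3)) all reduce to 0 modulo the current basis, so we have a Gröbner basis.

G = {a**2 + 1/3*a + 5*b - 5, a*b + 1/6*a + 1/3*b - 1/3, b**2 + 7/90*a - 5/6*b - 1/6}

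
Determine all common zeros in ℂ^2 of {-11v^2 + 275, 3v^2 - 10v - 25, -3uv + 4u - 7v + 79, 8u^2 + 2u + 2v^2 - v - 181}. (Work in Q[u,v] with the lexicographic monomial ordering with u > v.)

Compute a lex Gröbner basis by Buchberger's algorithm.
f_1 = -11v^2 + 275, LT = v^2.
f_2 = 3v^2 - 10v - 25, LT = v^2.
f_3 = -3uv + 4u - 7v + 79, LT = uv.
f_4 = 8u^2 + 2u + 2v^2 - v - 181, LT = u^2.

S(f_1,f_2): lcm = v^2. S = 10/3v - 50/3.
  reduce S modulo (f_1, f_2, f_3, f_4):
  remainder 10/3v - 50/3 ≠ 0; add h_5 = 10/3v - 50/3 to the basis.

S(f_1,f_3): lcm = uv^2. S = 4/3uv - 25u - 7/3v^2 + 79/3v.
  reduce S modulo (f_1, f_2, f_3, f_4, h_5):
  remainder -209/9u + 836/9 ≠ 0; add h_6 = -209/9u + 836/9 to the basis.

The other S-polynomials (S(f_1,f_4), S(f_2,f_3), S(f_2,f_4), S(f_3,f_4), S(f_1,h_5), S(f_2,h_5), S(f_3,h_5), S(f_4,h_5), S(f_1,h_6), S(f_2,h_6), S(f_3,h_6), S(f_4,h_6), S(h_5,h_6)) all reduce to 0 modulo the current basis, so we have a Gröbner basis.
Inter-reduce: drop elements whose leading term is divisible by another's, tail-reduce, and make monic.
Reduced Gröbner basis: {u - 4, v - 5}.

From the last basis element, v - 5 = 0, so v takes values in {5}. Each choice, substituted upward through the basis, yields the corresponding point(s) of the solution set.
  v = 5: the earlier basis element becomes u - 4 = 0, giving u = 4 — point (4, 5).
A lex Gröbner basis triangularizes the system, enabling back-substitution.

{(4, 5)}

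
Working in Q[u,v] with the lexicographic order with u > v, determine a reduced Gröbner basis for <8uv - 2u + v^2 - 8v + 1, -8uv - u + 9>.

f_1 = 8uv - 2u + v^2 - 8v + 1, LT = uv.
f_2 = -8uv - u + 9, LT = uv.

S(f_1,f_2): lcm = uv. S = -3/8u + 1/8v^2 - v + 5/4.
  reduce S modulo (f_1, f_2):
  remainder -3/8u + 1/8v^2 - v + 5/4 ≠ 0; add g_3 = -3/8u + 1/8v^2 - v + 5/4 to the basis.

S(f_1,g_3): lcm = uv. S = -1/4u + 1/3v^3 - 61/24v^2 + 7/3v + 1/8.
  reduce S modulo (f_1, f_2, g_3):
  remainder 1/3v^3 - 21/8v^2 + 3v - 17/24 ≠ 0; add g_4 = 1/3v^3 - 21/8v^2 + 3v - 17/24 to the basis.

The other S-polynomials (S(f_2,g_3), S(f_1,g_4), S(f_2,g_4), S(g_3,g_4)) all reduce to 0 modulo the current basis, so we have a Gröbner basis.
Inter-reduce: drop elements whose leading term is divisible by another's, tail-reduce, and make monic.

G = {u - 1/3v^2 + 8/3v - 10/3, v^3 - 63/8v^2 + 9v - 17/8}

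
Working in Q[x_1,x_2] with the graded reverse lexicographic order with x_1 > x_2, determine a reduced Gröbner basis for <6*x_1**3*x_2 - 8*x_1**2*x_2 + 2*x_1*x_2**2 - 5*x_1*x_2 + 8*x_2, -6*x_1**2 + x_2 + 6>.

f_1 = 6*x_1**3*x_2 - 8*x_1**2*x_2 + 2*x_1*x_2**2 - 5*x_1*x_2 + 8*x_2, LT = x_1**3*x_2.
f_2 = -6*x_1**2 + x_2 + 6, LT = x_1**2.

S(f_1,f_2): lcm = x_1**3*x_2. S = -4/3*x_1**2*x_2 + 1/2*x_1*x_2**2 + 1/6*x_1*x_2 + 4/3*x_2.
  reduce S modulo (f_1, f_2):
  remainder 1/2*x_1*x_2**2 + 1/6*x_1*x_2 - 2/9*x_2**2 ≠ 0; add g_3 = 1/2*x_1*x_2**2 + 1/6*x_1*x_2 - 2/9*x_2**2 to the basis.

S(f_2,g_3): lcm = x_1**2*x_2**2. S = -1/3*x_1**2*x_2 + 4/9*x_1*x_2**2 - 1/6*x_2**3 - x_2**2.
  reduce S modulo (f_1, f_2, g_3):
  remainder -1/6*x_2**3 - 4/27*x_1*x_2 - 139/162*x_2**2 - 1/3*x_2 ≠ 0; add g_4 = -1/6*x_2**3 - 4/27*x_1*x_2 - 139/162*x_2**2 - 1/3*x_2 to the basis.

The other S-polynomials (S(f_1,g_3), S(f_1,g_4), S(f_2,g_4), S(g_3,g_4)) all reduce to 0 modulo the current basis, so we have a Gröbner basis.
Inter-reduce: drop elements whose leading term is divisible by another's, tail-reduce, and make monic.

G = {x_1*x_2**2 + 1/3*x_1*x_2 - 4/9*x_2**2, x_2**3 + 8/9*x_1*x_2 + 139/27*x_2**2 + 2*x_2, x_1**2 - 1/6*x_2 - 1}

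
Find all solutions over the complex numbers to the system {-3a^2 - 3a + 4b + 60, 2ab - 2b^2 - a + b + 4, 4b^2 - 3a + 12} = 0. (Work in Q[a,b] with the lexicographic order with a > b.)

Compute a lex Gröbner basis by Buchberger's algorithm.
f_1 = -3a^2 - 3a + 4b + 60, LT = a^2.
f_2 = 2ab - a - 2b^2 + b + 4, LT = ab.
f_3 = -3a + 4b^2 + 12, LT = a.

S(f_1,f_2): lcm = a^2b. S = 1/2a^2 + ab^2 + 1/2ab - 2a - 4/3b^2 - 20b.
  reduce S modulo (f_1, f_2, f_3):
  remainder b^3 - 7/2b^2 - 131/6b ≠ 0; add h_4 = b^3 - 7/2b^2 - 131/6b to the basis.

S(f_1,f_3): lcm = a^2. S = 4/3ab^2 + 5a - 4/3b - 20.
  reduce S modulo (f_1, f_2, f_3, h_4):
  remainder 106/9b^2 + 223/9b ≠ 0; add h_5 = 106/9b^2 + 223/9b to the basis.

S(f_2,f_3): lcm = ab. S = -1/2a + 4/3b^3 - b^2 + 9/2b + 2.
  reduce S modulo (f_1, f_2, f_3, h_4, h_5):
  remainder 13022/477b ≠ 0; add h_6 = 13022/477b to the basis.

The other S-polynomials (S(f_1,h_4), S(f_2,h_4), S(f_3,h_4), S(f_1,h_5), S(f_2,h_5), S(f_3,h_5), S(h_4,h_5), S(f_1,h_6), S(f_2,h_6), S(f_3,h_6), S(h_4,h_6), S(h_5,h_6)) all reduce to 0 modulo the current basis, so we have a Gröbner basis.
Inter-reduce: drop elements whose leading term is divisible by another's, tail-reduce, and make monic.
Reduced Gröbner basis: {a - 4, b}.

The lex basis is triangular: the last element involves only b. Solving b = 0 gives b ∈ {0}; substituting each value into the earlier elements determines the remaining variables.
  b = 0: the earlier basis element becomes a - 4 = 0, giving a = 4 — point (4, 0).
Zero-dimensionality of the ideal guarantees finitely many solutions over ℂ.

{(4, 0)}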